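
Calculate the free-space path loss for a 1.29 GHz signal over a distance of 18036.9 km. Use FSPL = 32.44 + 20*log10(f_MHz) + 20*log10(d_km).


f = 1.29 GHz = 1290.0000 MHz
d = 18036.9 km
FSPL = 32.44 + 20*log10(1290.0000) + 20*log10(18036.9)
FSPL = 32.44 + 62.2118 + 85.1232
FSPL = 179.7750 dB

179.7750 dB


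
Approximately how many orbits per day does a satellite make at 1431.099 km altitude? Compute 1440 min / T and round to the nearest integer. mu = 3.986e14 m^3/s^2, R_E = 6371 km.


r = 7.802099e+06 m
T = 2*pi*sqrt(r^3/mu) = 6858.4884 s = 114.3081 min
revs/day = 1440 / 114.3081 = 12.5975
Rounded: 13 revolutions per day

13 revolutions per day


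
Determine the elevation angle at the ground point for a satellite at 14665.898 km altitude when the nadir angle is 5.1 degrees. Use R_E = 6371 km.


r = R_E + alt = 21036.8980 km
Law of sines in the satellite / Earth-center / ground-point triangle:
  sin(nadir)/R_E = sin(90 + el)/r  =>  cos(el) = (r/R_E)*sin(nadir)
cos(el) = (21036.8980 / 6371.0000) * sin(5.1 deg) = 0.293527
el = arccos(0.293527) = 72.9308 deg
(Earth-central angle = 90 - nadir - el = 11.9692 deg)

72.9308 degrees


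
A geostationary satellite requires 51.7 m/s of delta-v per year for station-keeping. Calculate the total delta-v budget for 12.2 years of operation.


dV = rate * years = 51.7 * 12.2
dV = 630.7400 m/s

630.7400 m/s


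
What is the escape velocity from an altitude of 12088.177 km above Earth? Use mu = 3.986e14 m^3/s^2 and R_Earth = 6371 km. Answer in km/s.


r = 6371.0 + 12088.177 = 18459.1770 km = 1.8459177e+07 m
v_esc = sqrt(2*mu/r) = sqrt(2*3.986e14 / 1.8459177e+07)
v_esc = 6571.6962 m/s = 6.5717 km/s

6.5717 km/s


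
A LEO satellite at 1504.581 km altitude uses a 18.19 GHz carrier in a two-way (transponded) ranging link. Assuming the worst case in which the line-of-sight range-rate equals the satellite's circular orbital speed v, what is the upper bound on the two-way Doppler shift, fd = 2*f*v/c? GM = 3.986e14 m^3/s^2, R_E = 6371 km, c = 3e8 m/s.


r = 7.875581e+06 m
v = sqrt(mu/r) = 7114.2209 m/s (worst-case radial velocity)
f = 18.19 GHz = 1.819e+10 Hz
fd = 2*f*v/c = 2*1.819e+10*7114.2209/3.0e+08
fd = 862717.8541 Hz

862717.8541 Hz


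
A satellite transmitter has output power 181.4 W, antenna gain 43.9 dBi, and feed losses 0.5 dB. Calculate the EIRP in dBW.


Pt = 181.4 W = 22.5864 dBW
EIRP = Pt_dBW + Gt - losses = 22.5864 + 43.9 - 0.5 = 65.9864 dBW

65.9864 dBW


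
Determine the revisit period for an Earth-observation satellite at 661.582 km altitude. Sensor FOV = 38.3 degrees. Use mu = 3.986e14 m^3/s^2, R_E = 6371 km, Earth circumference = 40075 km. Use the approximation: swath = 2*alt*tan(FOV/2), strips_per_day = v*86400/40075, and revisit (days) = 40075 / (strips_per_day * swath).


swath = 2*661.582*tan(0.3342306) = 459.4801 km
v = sqrt(mu/r) = 7528.5484 m/s = 7.5285 km/s
strips/day = v*86400/40075 = 7.5285*86400/40075 = 16.2312
coverage/day = strips * swath = 16.2312 * 459.4801 = 7457.9283 km
revisit = 40075 / 7457.9283 = 5.3735 days

5.3735 days


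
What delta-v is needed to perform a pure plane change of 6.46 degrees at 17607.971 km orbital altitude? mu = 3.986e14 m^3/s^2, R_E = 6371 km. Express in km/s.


r = 23978.9710 km = 2.3978971e+07 m
V = sqrt(mu/r) = 4077.1189 m/s
di = 6.46 deg = 0.1127483 rad
dV = 2*V*sin(di/2) = 2*4077.1189*sin(0.05637413)
dV = 459.4447 m/s = 0.4594447 km/s

0.4594 km/s


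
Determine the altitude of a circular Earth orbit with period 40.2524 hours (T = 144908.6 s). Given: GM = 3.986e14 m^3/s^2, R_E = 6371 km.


T = 144908.6 s
r = (mu*T^2/(4*pi^2))^(1/3) = (3.986e14 * 144908.6^2 / (4*pi^2))^(1/3)
r = 5.9628693e+07 m = 59628.6934 km
alt = r - R_E = 59628.6934 - 6371 = 53257.6934 km

53257.6934 km


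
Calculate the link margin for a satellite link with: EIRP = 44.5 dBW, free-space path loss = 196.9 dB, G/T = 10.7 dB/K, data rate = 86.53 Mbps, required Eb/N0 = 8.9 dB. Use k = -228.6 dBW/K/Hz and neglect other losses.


C/N0 = EIRP - FSPL + G/T - k = 44.5 - 196.9 + 10.7 - (-228.6)
C/N0 = 86.9000 dB-Hz
R_b = 86.53 Mbps = 8.653e+07 bps -> 10*log10(R_b) = 79.3717 dB-Hz
Eb/N0 = C/N0 - 10*log10(R_b) = 86.9000 - 79.3717 = 7.5283 dB
Margin = Eb/N0 - Eb/N0_req = 7.5283 - 8.9 = -1.3717 dB (negative margin: link does not close)

-1.3717 dB


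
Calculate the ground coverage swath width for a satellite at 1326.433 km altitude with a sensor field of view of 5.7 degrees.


FOV = 5.7 deg = 0.09948377 rad
swath = 2 * alt * tan(FOV/2) = 2 * 1326.433 * tan(0.04974188)
swath = 2 * 1326.433 * 0.04978295
swath = 132.0675 km

132.0675 km


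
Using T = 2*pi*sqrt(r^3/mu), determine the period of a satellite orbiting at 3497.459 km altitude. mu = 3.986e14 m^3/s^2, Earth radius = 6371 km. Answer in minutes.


r = 9868.4590 km = 9.868459e+06 m
T = 2*pi*sqrt(r^3/mu) = 2*pi*sqrt(9.6105451e+20 / 3.986e14)
T = 9756.3019 s = 162.6050 min

162.6050 minutes


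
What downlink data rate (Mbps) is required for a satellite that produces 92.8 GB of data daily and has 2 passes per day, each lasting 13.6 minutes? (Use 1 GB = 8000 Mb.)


total contact time = 2 * 13.6 * 60 = 1632.0000 s
data = 92.8 GB = 742400.0000 Mb
rate = 742400.0000 / 1632.0000 = 454.9020 Mbps

454.9020 Mbps


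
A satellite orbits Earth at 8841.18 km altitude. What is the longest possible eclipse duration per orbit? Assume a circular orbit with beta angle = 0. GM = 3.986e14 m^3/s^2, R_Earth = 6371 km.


r = 15212.1800 km
T = 311.2054 min
Eclipse fraction = arcsin(R_E/r)/pi = arcsin(6371.0000/15212.1800)/pi
= arcsin(0.4188091)/pi = 0.1375524
Eclipse duration = 0.1375524 * 311.2054 = 42.8070 min

42.8070 minutes


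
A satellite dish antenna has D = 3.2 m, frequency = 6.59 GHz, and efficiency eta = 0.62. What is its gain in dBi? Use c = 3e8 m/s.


lambda = c/f = 3e8 / 6.59e+09 = 0.04552352 m
G = eta*(pi*D/lambda)^2 = 0.62*(pi*3.2/0.04552352)^2
G = 30235.6780 (linear)
G = 10*log10(30235.6780) = 44.8052 dBi

44.8052 dBi


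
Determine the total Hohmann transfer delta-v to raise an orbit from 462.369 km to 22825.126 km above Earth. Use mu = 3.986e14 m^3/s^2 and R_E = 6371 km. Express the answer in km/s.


r1 = 6833.3690 km = 6.833369e+06 m
r2 = 29196.1260 km = 2.9196126e+07 m
dv1 = sqrt(mu/r1)*(sqrt(2*r2/(r1+r2)) - 1) = 2085.4879 m/s
dv2 = sqrt(mu/r2)*(1 - sqrt(2*r1/(r1+r2))) = 1419.2579 m/s
total dv = |dv1| + |dv2| = 2085.4879 + 1419.2579 = 3504.7459 m/s = 3.5047 km/s

3.5047 km/s


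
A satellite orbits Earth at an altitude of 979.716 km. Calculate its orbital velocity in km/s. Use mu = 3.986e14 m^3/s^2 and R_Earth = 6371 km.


r = R_E + alt = 6371.0 + 979.716 = 7350.7160 km = 7.350716e+06 m
v = sqrt(mu/r) = sqrt(3.986e14 / 7.350716e+06) = 7363.8312 m/s = 7.3638 km/s

7.3638 km/s


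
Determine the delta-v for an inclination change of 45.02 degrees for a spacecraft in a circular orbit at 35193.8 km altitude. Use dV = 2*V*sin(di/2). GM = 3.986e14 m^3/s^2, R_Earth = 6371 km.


r = 41564.8000 km = 4.15648e+07 m
V = sqrt(mu/r) = 3096.7475 m/s
di = 45.02 deg = 0.7857472 rad
dV = 2*V*sin(di/2) = 2*3096.7475*sin(0.3928736)
dV = 2371.1466 m/s = 2.3711 km/s

2.3711 km/s


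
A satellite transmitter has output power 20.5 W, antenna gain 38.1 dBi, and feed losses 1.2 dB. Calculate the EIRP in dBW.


Pt = 20.5 W = 13.1175 dBW
EIRP = Pt_dBW + Gt - losses = 13.1175 + 38.1 - 1.2 = 50.0175 dBW

50.0175 dBW


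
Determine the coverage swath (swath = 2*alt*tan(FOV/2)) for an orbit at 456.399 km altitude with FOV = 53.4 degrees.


FOV = 53.4 deg = 0.9320058 rad
swath = 2 * alt * tan(FOV/2) = 2 * 456.399 * tan(0.4660029)
swath = 2 * 456.399 * 0.5029476
swath = 459.0896 km

459.0896 km


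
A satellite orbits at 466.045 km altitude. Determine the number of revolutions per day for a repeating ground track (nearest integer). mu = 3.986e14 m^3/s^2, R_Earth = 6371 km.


r = 6.837045e+06 m
T = 2*pi*sqrt(r^3/mu) = 5626.1833 s = 93.7697 min
revs/day = 1440 / 93.7697 = 15.3568
Rounded: 15 revolutions per day

15 revolutions per day


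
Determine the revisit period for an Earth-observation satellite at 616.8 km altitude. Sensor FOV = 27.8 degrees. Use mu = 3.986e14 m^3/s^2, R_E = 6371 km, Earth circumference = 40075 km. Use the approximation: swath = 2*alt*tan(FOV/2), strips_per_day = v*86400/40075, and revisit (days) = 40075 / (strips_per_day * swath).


swath = 2*616.8*tan(0.2426008) = 305.2851 km
v = sqrt(mu/r) = 7552.6336 m/s = 7.5526 km/s
strips/day = v*86400/40075 = 7.5526*86400/40075 = 16.2832
coverage/day = strips * swath = 16.2832 * 305.2851 = 4971.0060 km
revisit = 40075 / 4971.0060 = 8.0617 days

8.0617 days


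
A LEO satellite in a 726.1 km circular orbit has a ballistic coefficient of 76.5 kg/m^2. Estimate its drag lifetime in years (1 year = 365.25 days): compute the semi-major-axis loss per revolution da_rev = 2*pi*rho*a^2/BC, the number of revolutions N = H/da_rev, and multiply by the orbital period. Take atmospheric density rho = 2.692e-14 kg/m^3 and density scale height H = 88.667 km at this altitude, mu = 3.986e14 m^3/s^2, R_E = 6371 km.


a = R_E + alt = 7097.1000 km = 7.0971e+06 m
da_rev = 2*pi*rho*a^2/BC = 2*pi*2.692e-14*(7.0971e+06)^2/76.5 = 0.111366697 m per revolution
N = H/da_rev = 88667.0000 m / 0.111366697 m = 796171.5903 revolutions
P = 2*pi*sqrt(a^3/mu) = 5950.2143 s
lifetime = N*P = 796171.5903 * 5950.2143 = 4.7373916e+09 s = 54830.9212 days
years = 54830.9212 / 365.25 = 150.1189 years

150.1189 years


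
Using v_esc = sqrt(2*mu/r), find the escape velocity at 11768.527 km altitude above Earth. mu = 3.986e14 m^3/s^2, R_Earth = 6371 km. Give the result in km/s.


r = 6371.0 + 11768.527 = 18139.5270 km = 1.8139527e+07 m
v_esc = sqrt(2*mu/r) = sqrt(2*3.986e14 / 1.8139527e+07)
v_esc = 6629.3457 m/s = 6.6293 km/s

6.6293 km/s


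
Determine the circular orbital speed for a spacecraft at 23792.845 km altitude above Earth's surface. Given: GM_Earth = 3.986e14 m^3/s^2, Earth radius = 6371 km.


r = R_E + alt = 6371.0 + 23792.845 = 30163.8450 km = 3.0163845e+07 m
v = sqrt(mu/r) = sqrt(3.986e14 / 3.0163845e+07) = 3635.1748 m/s = 3.6352 km/s

3.6352 km/s


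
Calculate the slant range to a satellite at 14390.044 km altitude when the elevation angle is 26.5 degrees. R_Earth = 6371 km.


h = 14390.044 km, el = 26.5 deg
d = -R_E*sin(el) + sqrt((R_E*sin(el))^2 + 2*R_E*h + h^2)
d = -6371.0000*sin(0.4625123) + sqrt((6371.0000*0.4461978)^2 + 2*6371.0000*14390.044 + 14390.044^2)
d = 17120.0491 km

17120.0491 km


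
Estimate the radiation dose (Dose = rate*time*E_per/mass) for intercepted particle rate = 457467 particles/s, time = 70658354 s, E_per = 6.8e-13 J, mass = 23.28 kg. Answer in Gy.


Total energy deposited = rate * time * E_per
  = 457467 * 70658354 * 6.8e-13 = 21.9802 J
Dose = E_total / mass = 21.9802 / 23.28
Dose = 0.9441679 Gy

0.9442 Gy


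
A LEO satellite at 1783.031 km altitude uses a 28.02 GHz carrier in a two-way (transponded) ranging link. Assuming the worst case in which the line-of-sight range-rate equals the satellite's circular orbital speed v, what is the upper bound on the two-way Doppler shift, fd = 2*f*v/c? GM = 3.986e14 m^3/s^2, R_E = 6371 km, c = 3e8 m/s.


r = 8.154031e+06 m
v = sqrt(mu/r) = 6991.6949 m/s (worst-case radial velocity)
f = 28.02 GHz = 2.802e+10 Hz
fd = 2*f*v/c = 2*2.802e+10*6991.6949/3.0e+08
fd = 1.3060486e+06 Hz

1.3060e+06 Hz


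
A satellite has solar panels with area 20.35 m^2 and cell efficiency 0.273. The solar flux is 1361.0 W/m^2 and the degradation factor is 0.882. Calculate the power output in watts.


P = area * eta * S * degradation
P = 20.35 * 0.273 * 1361.0 * 0.882
P = 6668.8933 W

6668.8933 W


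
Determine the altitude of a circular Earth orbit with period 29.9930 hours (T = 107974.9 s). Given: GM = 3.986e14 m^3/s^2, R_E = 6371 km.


T = 107974.9 s
r = (mu*T^2/(4*pi^2))^(1/3) = (3.986e14 * 107974.9^2 / (4*pi^2))^(1/3)
r = 4.9008837e+07 m = 49008.8366 km
alt = r - R_E = 49008.8366 - 6371 = 42637.8366 km

42637.8366 km


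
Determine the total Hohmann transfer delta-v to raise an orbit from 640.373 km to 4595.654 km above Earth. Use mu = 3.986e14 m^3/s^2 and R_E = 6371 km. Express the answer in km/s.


r1 = 7011.3730 km = 7.011373e+06 m
r2 = 10966.6540 km = 1.0966654e+07 m
dv1 = sqrt(mu/r1)*(sqrt(2*r2/(r1+r2)) - 1) = 788.2164 m/s
dv2 = sqrt(mu/r2)*(1 - sqrt(2*r1/(r1+r2))) = 704.3310 m/s
total dv = |dv1| + |dv2| = 788.2164 + 704.3310 = 1492.5474 m/s = 1.4925 km/s

1.4925 km/s


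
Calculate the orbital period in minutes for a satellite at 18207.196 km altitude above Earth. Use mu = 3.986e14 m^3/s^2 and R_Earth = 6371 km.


r = 24578.1960 km = 2.4578196e+07 m
T = 2*pi*sqrt(r^3/mu) = 2*pi*sqrt(1.4847386e+22 / 3.986e14)
T = 38347.4267 s = 639.1238 min

639.1238 minutes


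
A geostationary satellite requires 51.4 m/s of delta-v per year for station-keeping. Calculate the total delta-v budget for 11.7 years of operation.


dV = rate * years = 51.4 * 11.7
dV = 601.3800 m/s

601.3800 m/s


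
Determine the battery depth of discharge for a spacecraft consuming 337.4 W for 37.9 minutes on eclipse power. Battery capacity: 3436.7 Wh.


E_used = P * t / 60 = 337.4 * 37.9 / 60 = 213.1243 Wh
DOD = E_used / E_total * 100 = 213.1243 / 3436.7 * 100
DOD = 6.2014 %

6.2014 %


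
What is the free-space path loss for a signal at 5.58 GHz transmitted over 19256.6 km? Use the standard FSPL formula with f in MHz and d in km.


f = 5.58 GHz = 5580.0000 MHz
d = 19256.6 km
FSPL = 32.44 + 20*log10(5580.0000) + 20*log10(19256.6)
FSPL = 32.44 + 74.9327 + 85.6916
FSPL = 193.0643 dB

193.0643 dB


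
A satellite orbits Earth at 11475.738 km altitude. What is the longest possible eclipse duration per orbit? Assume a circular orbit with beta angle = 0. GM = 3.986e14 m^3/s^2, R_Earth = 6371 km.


r = 17846.7380 km
T = 395.4561 min
Eclipse fraction = arcsin(R_E/r)/pi = arcsin(6371.0000/17846.7380)/pi
= arcsin(0.356984)/pi = 0.1161949
Eclipse duration = 0.1161949 * 395.4561 = 45.9500 min

45.9500 minutes


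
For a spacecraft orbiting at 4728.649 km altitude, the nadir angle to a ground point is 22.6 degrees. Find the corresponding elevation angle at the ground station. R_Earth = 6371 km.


r = R_E + alt = 11099.6490 km
Law of sines in the satellite / Earth-center / ground-point triangle:
  sin(nadir)/R_E = sin(90 + el)/r  =>  cos(el) = (r/R_E)*sin(nadir)
cos(el) = (11099.6490 / 6371.0000) * sin(22.6 deg) = 0.6695249
el = arccos(0.6695249) = 47.9696 deg
(Earth-central angle = 90 - nadir - el = 19.4304 deg)

47.9696 degrees


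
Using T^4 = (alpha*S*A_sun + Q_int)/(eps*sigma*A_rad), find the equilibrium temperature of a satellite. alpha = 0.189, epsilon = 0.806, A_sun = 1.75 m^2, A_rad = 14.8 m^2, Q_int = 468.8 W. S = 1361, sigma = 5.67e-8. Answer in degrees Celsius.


Numerator = alpha*S*A_sun + Q_int = 0.189*1361*1.75 + 468.8 = 918.9507 W
Denominator = eps*sigma*A_rad = 0.806*5.67e-8*14.8 = 6.7636296e-07 W/K^4
T^4 = 1.3586651e+09 K^4
T = 191.9898 K = -81.1602 C

-81.1602 degrees Celsius


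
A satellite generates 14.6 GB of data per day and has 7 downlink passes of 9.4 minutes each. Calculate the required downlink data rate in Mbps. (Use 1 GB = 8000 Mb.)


total contact time = 7 * 9.4 * 60 = 3948.0000 s
data = 14.6 GB = 116800.0000 Mb
rate = 116800.0000 / 3948.0000 = 29.5846 Mbps

29.5846 Mbps


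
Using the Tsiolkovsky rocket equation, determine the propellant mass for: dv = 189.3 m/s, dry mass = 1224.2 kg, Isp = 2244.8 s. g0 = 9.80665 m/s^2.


ve = Isp * g0 = 2244.8 * 9.80665 = 22013.967920 m/s
mass ratio = exp(dv/ve) = exp(189.3/22013.967920) = 1.00863616
m_prop = m_dry * (mr - 1) = 1224.2 * (1.00863616 - 1)
m_prop = 10.5724 kg

10.5724 kg


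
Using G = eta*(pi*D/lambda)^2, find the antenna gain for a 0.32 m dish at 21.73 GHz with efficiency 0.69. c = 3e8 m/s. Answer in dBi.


lambda = c/f = 3e8 / 2.173e+10 = 0.0138058 m
G = eta*(pi*D/lambda)^2 = 0.69*(pi*0.32/0.0138058)^2
G = 3658.6910 (linear)
G = 10*log10(3658.6910) = 35.6333 dBi

35.6333 dBi


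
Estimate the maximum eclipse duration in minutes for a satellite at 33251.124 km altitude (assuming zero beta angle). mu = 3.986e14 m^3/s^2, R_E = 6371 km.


r = 39622.1240 km
T = 1308.1773 min
Eclipse fraction = arcsin(R_E/r)/pi = arcsin(6371.0000/39622.1240)/pi
= arcsin(0.160794)/pi = 0.05140548
Eclipse duration = 0.05140548 * 1308.1773 = 67.2475 min

67.2475 minutes


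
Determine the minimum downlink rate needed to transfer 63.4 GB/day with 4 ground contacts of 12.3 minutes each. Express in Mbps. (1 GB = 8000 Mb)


total contact time = 4 * 12.3 * 60 = 2952.0000 s
data = 63.4 GB = 507200.0000 Mb
rate = 507200.0000 / 2952.0000 = 171.8157 Mbps

171.8157 Mbps


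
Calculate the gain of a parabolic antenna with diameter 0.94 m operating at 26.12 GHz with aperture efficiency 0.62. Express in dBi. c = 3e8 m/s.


lambda = c/f = 3e8 / 2.612e+10 = 0.01148545 m
G = eta*(pi*D/lambda)^2 = 0.62*(pi*0.94/0.01148545)^2
G = 40987.4574 (linear)
G = 10*log10(40987.4574) = 46.1265 dBi

46.1265 dBi


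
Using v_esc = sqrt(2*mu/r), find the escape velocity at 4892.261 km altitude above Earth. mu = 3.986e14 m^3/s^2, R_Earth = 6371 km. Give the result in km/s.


r = 6371.0 + 4892.261 = 11263.2610 km = 1.1263261e+07 m
v_esc = sqrt(2*mu/r) = sqrt(2*3.986e14 / 1.1263261e+07)
v_esc = 8413.0132 m/s = 8.4130 km/s

8.4130 km/s


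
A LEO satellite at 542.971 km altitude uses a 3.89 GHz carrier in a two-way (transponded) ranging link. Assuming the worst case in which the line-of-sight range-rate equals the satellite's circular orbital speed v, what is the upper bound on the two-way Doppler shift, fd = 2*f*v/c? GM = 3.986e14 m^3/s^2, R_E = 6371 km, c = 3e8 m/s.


r = 6.913971e+06 m
v = sqrt(mu/r) = 7592.8509 m/s (worst-case radial velocity)
f = 3.89 GHz = 3.89e+09 Hz
fd = 2*f*v/c = 2*3.89e+09*7592.8509/3.0e+08
fd = 196907.9327 Hz

196907.9327 Hz


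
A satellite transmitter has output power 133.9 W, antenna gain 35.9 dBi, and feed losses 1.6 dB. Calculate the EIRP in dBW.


Pt = 133.9 W = 21.2678 dBW
EIRP = Pt_dBW + Gt - losses = 21.2678 + 35.9 - 1.6 = 55.5678 dBW

55.5678 dBW


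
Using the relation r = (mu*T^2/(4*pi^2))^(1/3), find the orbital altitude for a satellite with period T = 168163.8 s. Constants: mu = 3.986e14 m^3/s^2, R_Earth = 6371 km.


T = 168163.8 s
r = (mu*T^2/(4*pi^2))^(1/3) = (3.986e14 * 168163.8^2 / (4*pi^2))^(1/3)
r = 6.5848749e+07 m = 65848.7488 km
alt = r - R_E = 65848.7488 - 6371 = 59477.7488 km

59477.7488 km


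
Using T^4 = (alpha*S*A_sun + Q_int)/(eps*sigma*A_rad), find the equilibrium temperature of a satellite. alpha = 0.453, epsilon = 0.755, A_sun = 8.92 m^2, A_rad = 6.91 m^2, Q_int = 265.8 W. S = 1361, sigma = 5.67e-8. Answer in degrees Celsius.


Numerator = alpha*S*A_sun + Q_int = 0.453*1361*8.92 + 265.8 = 5765.2744 W
Denominator = eps*sigma*A_rad = 0.755*5.67e-8*6.91 = 2.9580673e-07 W/K^4
T^4 = 1.9490004e+10 K^4
T = 373.6397 K = 100.4897 C

100.4897 degrees Celsius


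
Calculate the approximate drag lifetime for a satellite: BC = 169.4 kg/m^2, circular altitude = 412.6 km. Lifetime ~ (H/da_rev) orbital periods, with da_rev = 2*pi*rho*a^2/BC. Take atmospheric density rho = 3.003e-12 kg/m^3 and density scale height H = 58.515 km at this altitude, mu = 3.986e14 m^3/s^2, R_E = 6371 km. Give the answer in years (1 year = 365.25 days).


a = R_E + alt = 6783.6000 km = 6.7836e+06 m
da_rev = 2*pi*rho*a^2/BC = 2*pi*3.003e-12*(6.7836e+06)^2/169.4 = 5.125571 m per revolution
N = H/da_rev = 58515.0000 m / 5.125571 m = 11416.2889 revolutions
P = 2*pi*sqrt(a^3/mu) = 5560.3428 s
lifetime = N*P = 11416.2889 * 5560.3428 = 6.347848e+07 s = 734.7046 days
years = 734.7046 / 365.25 = 2.0115 years

2.0115 years


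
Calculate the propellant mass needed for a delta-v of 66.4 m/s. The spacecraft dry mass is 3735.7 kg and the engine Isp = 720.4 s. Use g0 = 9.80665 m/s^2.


ve = Isp * g0 = 720.4 * 9.80665 = 7064.710660 m/s
mass ratio = exp(dv/ve) = exp(66.4/7064.710660) = 1.00944314
m_prop = m_dry * (mr - 1) = 3735.7 * (1.00944314 - 1)
m_prop = 35.2767 kg

35.2767 kg


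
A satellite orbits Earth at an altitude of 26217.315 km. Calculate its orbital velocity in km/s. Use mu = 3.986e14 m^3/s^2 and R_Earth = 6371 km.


r = R_E + alt = 6371.0 + 26217.315 = 32588.3150 km = 3.2588315e+07 m
v = sqrt(mu/r) = sqrt(3.986e14 / 3.2588315e+07) = 3497.3387 m/s = 3.4973 km/s

3.4973 km/s


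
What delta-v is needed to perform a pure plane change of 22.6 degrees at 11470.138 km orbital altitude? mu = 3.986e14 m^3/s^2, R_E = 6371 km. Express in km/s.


r = 17841.1380 km = 1.7841138e+07 m
V = sqrt(mu/r) = 4726.6927 m/s
di = 22.6 deg = 0.3944444 rad
dV = 2*V*sin(di/2) = 2*4726.6927*sin(0.1972222)
dV = 1852.3544 m/s = 1.8524 km/s

1.8524 km/s


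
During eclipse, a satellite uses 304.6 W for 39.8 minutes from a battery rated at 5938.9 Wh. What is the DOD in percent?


E_used = P * t / 60 = 304.6 * 39.8 / 60 = 202.0513 Wh
DOD = E_used / E_total * 100 = 202.0513 / 5938.9 * 100
DOD = 3.4022 %

3.4022 %


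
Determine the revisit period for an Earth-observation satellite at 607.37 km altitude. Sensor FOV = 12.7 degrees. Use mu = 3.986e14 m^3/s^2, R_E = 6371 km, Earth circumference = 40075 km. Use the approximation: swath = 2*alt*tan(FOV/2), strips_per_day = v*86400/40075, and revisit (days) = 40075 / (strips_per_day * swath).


swath = 2*607.37*tan(0.1108284) = 135.1816 km
v = sqrt(mu/r) = 7557.7348 m/s = 7.5577 km/s
strips/day = v*86400/40075 = 7.5577*86400/40075 = 16.2942
coverage/day = strips * swath = 16.2942 * 135.1816 = 2202.6705 km
revisit = 40075 / 2202.6705 = 18.1938 days

18.1938 days


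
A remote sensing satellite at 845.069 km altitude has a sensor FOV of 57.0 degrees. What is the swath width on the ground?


FOV = 57.0 deg = 0.9948377 rad
swath = 2 * alt * tan(FOV/2) = 2 * 845.069 * tan(0.4974188)
swath = 2 * 845.069 * 0.5429557
swath = 917.6701 km

917.6701 km


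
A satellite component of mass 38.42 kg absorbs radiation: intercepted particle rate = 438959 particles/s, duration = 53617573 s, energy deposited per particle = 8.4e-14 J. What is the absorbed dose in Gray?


Total energy deposited = rate * time * E_per
  = 438959 * 53617573 * 8.4e-14 = 1.9770 J
Dose = E_total / mass = 1.9770 / 38.42
Dose = 0.05145802 Gy

0.0515 Gy


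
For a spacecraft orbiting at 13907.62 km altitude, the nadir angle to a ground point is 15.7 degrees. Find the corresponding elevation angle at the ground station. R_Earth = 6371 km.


r = R_E + alt = 20278.6200 km
Law of sines in the satellite / Earth-center / ground-point triangle:
  sin(nadir)/R_E = sin(90 + el)/r  =>  cos(el) = (r/R_E)*sin(nadir)
cos(el) = (20278.6200 / 6371.0000) * sin(15.7 deg) = 0.8613096
el = arccos(0.8613096) = 30.5361 deg
(Earth-central angle = 90 - nadir - el = 43.7639 deg)

30.5361 degrees


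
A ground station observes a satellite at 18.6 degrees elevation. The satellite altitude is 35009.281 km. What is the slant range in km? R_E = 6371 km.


h = 35009.281 km, el = 18.6 deg
d = -R_E*sin(el) + sqrt((R_E*sin(el))^2 + 2*R_E*h + h^2)
d = -6371.0000*sin(0.3246312) + sqrt((6371.0000*0.3189593)^2 + 2*6371.0000*35009.281 + 35009.281^2)
d = 38905.2697 km

38905.2697 km


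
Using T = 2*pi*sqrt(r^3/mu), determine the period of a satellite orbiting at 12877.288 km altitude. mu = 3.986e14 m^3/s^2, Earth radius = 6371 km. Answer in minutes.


r = 19248.2880 km = 1.9248288e+07 m
T = 2*pi*sqrt(r^3/mu) = 2*pi*sqrt(7.1314251e+21 / 3.986e14)
T = 26576.5978 s = 442.9433 min

442.9433 minutes


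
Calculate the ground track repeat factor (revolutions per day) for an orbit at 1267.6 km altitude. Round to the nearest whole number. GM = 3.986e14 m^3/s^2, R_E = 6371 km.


r = 7.6386e+06 m
T = 2*pi*sqrt(r^3/mu) = 6644.0344 s = 110.7339 min
revs/day = 1440 / 110.7339 = 13.0041
Rounded: 13 revolutions per day

13 revolutions per day


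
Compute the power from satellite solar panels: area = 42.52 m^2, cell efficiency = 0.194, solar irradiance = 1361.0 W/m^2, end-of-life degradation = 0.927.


P = area * eta * S * degradation
P = 42.52 * 0.194 * 1361.0 * 0.927
P = 10407.1747 W

10407.1747 W


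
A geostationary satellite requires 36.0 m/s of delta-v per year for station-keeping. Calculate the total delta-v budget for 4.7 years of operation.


dV = rate * years = 36.0 * 4.7
dV = 169.2000 m/s

169.2000 m/s


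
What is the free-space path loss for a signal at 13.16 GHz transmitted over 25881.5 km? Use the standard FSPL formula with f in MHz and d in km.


f = 13.16 GHz = 13160.0000 MHz
d = 25881.5 km
FSPL = 32.44 + 20*log10(13160.0000) + 20*log10(25881.5)
FSPL = 32.44 + 82.3851 + 88.2598
FSPL = 203.0849 dB

203.0849 dB


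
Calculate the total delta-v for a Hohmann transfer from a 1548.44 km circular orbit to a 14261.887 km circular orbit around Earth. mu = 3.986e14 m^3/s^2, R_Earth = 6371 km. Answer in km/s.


r1 = 7919.4400 km = 7.91944e+06 m
r2 = 20632.8870 km = 2.0632887e+07 m
dv1 = sqrt(mu/r1)*(sqrt(2*r2/(r1+r2)) - 1) = 1434.4579 m/s
dv2 = sqrt(mu/r2)*(1 - sqrt(2*r1/(r1+r2))) = 1121.6672 m/s
total dv = |dv1| + |dv2| = 1434.4579 + 1121.6672 = 2556.1251 m/s = 2.5561 km/s

2.5561 km/s


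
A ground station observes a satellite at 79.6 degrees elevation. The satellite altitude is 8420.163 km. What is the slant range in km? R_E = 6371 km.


h = 8420.163 km, el = 79.6 deg
d = -R_E*sin(el) + sqrt((R_E*sin(el))^2 + 2*R_E*h + h^2)
d = -6371.0000*sin(1.3893) + sqrt((6371.0000*0.9835715)^2 + 2*6371.0000*8420.163 + 8420.163^2)
d = 8480.0488 km

8480.0488 km


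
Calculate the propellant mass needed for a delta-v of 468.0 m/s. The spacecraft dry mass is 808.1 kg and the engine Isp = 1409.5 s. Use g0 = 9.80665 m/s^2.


ve = Isp * g0 = 1409.5 * 9.80665 = 13822.473175 m/s
mass ratio = exp(dv/ve) = exp(468.0/13822.473175) = 1.03443761
m_prop = m_dry * (mr - 1) = 808.1 * (1.03443761 - 1)
m_prop = 27.8290 kg

27.8290 kg


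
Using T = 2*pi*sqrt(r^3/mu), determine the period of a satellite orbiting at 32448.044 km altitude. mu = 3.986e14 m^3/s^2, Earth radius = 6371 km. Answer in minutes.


r = 38819.0440 km = 3.8819044e+07 m
T = 2*pi*sqrt(r^3/mu) = 2*pi*sqrt(5.8497123e+22 / 3.986e14)
T = 76116.4412 s = 1268.6074 min

1268.6074 minutes


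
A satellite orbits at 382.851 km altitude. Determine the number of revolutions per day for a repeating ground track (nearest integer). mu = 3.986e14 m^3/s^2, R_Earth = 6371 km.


r = 6.753851e+06 m
T = 2*pi*sqrt(r^3/mu) = 5523.8062 s = 92.0634 min
revs/day = 1440 / 92.0634 = 15.6414
Rounded: 16 revolutions per day

16 revolutions per day


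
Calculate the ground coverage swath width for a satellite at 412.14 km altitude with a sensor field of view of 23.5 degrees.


FOV = 23.5 deg = 0.4101524 rad
swath = 2 * alt * tan(FOV/2) = 2 * 412.14 * tan(0.2050762)
swath = 2 * 412.14 * 0.2080003
swath = 171.4505 km

171.4505 km


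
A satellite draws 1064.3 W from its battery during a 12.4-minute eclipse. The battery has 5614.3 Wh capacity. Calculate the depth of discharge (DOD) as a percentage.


E_used = P * t / 60 = 1064.3 * 12.4 / 60 = 219.9553 Wh
DOD = E_used / E_total * 100 = 219.9553 / 5614.3 * 100
DOD = 3.9178 %

3.9178 %


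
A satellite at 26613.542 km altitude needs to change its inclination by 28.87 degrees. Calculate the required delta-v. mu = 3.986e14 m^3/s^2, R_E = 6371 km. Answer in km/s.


r = 32984.5420 km = 3.2984542e+07 m
V = sqrt(mu/r) = 3476.2693 m/s
di = 28.87 deg = 0.5038766 rad
dV = 2*V*sin(di/2) = 2*3476.2693*sin(0.2519383)
dV = 1733.1394 m/s = 1.7331 km/s

1.7331 km/s


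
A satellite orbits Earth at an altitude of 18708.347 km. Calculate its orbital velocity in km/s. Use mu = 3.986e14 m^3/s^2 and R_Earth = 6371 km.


r = R_E + alt = 6371.0 + 18708.347 = 25079.3470 km = 2.5079347e+07 m
v = sqrt(mu/r) = sqrt(3.986e14 / 2.5079347e+07) = 3986.6723 m/s = 3.9867 km/s

3.9867 km/s


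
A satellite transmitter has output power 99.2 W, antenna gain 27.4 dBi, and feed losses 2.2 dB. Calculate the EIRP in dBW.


Pt = 99.2 W = 19.9651 dBW
EIRP = Pt_dBW + Gt - losses = 19.9651 + 27.4 - 2.2 = 45.1651 dBW

45.1651 dBW


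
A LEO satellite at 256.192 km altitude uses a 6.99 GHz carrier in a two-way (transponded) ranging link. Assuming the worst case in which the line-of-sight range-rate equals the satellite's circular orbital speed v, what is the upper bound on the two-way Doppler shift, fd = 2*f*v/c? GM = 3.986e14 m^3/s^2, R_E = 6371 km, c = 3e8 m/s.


r = 6.627192e+06 m
v = sqrt(mu/r) = 7755.3941 m/s (worst-case radial velocity)
f = 6.99 GHz = 6.99e+09 Hz
fd = 2*f*v/c = 2*6.99e+09*7755.3941/3.0e+08
fd = 361401.3640 Hz

361401.3640 Hz


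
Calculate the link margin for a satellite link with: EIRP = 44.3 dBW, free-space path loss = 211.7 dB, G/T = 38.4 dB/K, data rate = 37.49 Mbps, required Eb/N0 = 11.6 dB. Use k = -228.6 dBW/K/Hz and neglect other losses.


C/N0 = EIRP - FSPL + G/T - k = 44.3 - 211.7 + 38.4 - (-228.6)
C/N0 = 99.6000 dB-Hz
R_b = 37.49 Mbps = 3.749e+07 bps -> 10*log10(R_b) = 75.7392 dB-Hz
Eb/N0 = C/N0 - 10*log10(R_b) = 99.6000 - 75.7392 = 23.8608 dB
Margin = Eb/N0 - Eb/N0_req = 23.8608 - 11.6 = 12.2608 dB (link closes)

12.2608 dB


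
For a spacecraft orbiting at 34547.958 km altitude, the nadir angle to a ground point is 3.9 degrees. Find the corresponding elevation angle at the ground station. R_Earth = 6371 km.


r = R_E + alt = 40918.9580 km
Law of sines in the satellite / Earth-center / ground-point triangle:
  sin(nadir)/R_E = sin(90 + el)/r  =>  cos(el) = (r/R_E)*sin(nadir)
cos(el) = (40918.9580 / 6371.0000) * sin(3.9 deg) = 0.4368411
el = arccos(0.4368411) = 64.0975 deg
(Earth-central angle = 90 - nadir - el = 22.0025 deg)

64.0975 degrees


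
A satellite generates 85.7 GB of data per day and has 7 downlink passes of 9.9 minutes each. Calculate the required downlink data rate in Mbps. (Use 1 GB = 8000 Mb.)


total contact time = 7 * 9.9 * 60 = 4158.0000 s
data = 85.7 GB = 685600.0000 Mb
rate = 685600.0000 / 4158.0000 = 164.8870 Mbps

164.8870 Mbps


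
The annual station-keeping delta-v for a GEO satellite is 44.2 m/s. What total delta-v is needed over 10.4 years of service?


dV = rate * years = 44.2 * 10.4
dV = 459.6800 m/s

459.6800 m/s


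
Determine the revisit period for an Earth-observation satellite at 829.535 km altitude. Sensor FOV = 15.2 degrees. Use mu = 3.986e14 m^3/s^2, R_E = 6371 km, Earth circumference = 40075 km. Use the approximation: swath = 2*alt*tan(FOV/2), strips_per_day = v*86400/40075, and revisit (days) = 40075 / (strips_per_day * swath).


swath = 2*829.535*tan(0.132645) = 221.3672 km
v = sqrt(mu/r) = 7440.2283 m/s = 7.4402 km/s
strips/day = v*86400/40075 = 7.4402*86400/40075 = 16.0408
coverage/day = strips * swath = 16.0408 * 221.3672 = 3550.9107 km
revisit = 40075 / 3550.9107 = 11.2858 days

11.2858 days


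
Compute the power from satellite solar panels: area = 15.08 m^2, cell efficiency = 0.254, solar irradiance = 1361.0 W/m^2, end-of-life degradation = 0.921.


P = area * eta * S * degradation
P = 15.08 * 0.254 * 1361.0 * 0.921
P = 4801.2333 W

4801.2333 W


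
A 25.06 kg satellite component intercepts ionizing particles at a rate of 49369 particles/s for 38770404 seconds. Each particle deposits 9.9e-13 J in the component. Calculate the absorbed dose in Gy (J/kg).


Total energy deposited = rate * time * E_per
  = 49369 * 38770404 * 9.9e-13 = 1.8949 J
Dose = E_total / mass = 1.8949 / 25.06
Dose = 0.07561514 Gy

0.0756 Gy


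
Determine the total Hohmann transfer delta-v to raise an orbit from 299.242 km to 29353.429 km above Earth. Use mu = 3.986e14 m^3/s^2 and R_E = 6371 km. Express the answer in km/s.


r1 = 6670.2420 km = 6.670242e+06 m
r2 = 35724.4290 km = 3.5724429e+07 m
dv1 = sqrt(mu/r1)*(sqrt(2*r2/(r1+r2)) - 1) = 2305.1928 m/s
dv2 = sqrt(mu/r2)*(1 - sqrt(2*r1/(r1+r2))) = 1466.5346 m/s
total dv = |dv1| + |dv2| = 2305.1928 + 1466.5346 = 3771.7274 m/s = 3.7717 km/s

3.7717 km/s


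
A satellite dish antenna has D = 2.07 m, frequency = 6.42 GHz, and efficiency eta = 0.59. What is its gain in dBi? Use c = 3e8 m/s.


lambda = c/f = 3e8 / 6.42e+09 = 0.04672897 m
G = eta*(pi*D/lambda)^2 = 0.59*(pi*2.07/0.04672897)^2
G = 11426.6781 (linear)
G = 10*log10(11426.6781) = 40.5792 dBi

40.5792 dBi


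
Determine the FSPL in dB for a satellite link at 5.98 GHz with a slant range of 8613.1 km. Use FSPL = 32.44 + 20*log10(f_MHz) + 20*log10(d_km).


f = 5.98 GHz = 5980.0000 MHz
d = 8613.1 km
FSPL = 32.44 + 20*log10(5980.0000) + 20*log10(8613.1)
FSPL = 32.44 + 75.5340 + 78.7032
FSPL = 186.6772 dB

186.6772 dB


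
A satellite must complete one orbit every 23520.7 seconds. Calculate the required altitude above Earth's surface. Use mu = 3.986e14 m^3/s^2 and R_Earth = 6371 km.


T = 23520.7 s
r = (mu*T^2/(4*pi^2))^(1/3) = (3.986e14 * 23520.7^2 / (4*pi^2))^(1/3)
r = 1.7742958e+07 m = 17742.9576 km
alt = r - R_E = 17742.9576 - 6371 = 11371.9576 km

11371.9576 km


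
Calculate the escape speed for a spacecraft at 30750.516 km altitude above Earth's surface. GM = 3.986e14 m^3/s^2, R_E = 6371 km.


r = 6371.0 + 30750.516 = 37121.5160 km = 3.7121516e+07 m
v_esc = sqrt(2*mu/r) = sqrt(2*3.986e14 / 3.7121516e+07)
v_esc = 4634.1575 m/s = 4.6342 km/s

4.6342 km/s


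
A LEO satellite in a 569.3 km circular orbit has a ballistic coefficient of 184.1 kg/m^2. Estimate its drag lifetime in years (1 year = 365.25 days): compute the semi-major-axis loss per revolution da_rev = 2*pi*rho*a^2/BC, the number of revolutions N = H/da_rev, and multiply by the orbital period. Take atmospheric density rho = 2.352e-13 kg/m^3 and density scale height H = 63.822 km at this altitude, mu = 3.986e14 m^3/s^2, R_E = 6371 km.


a = R_E + alt = 6940.3000 km = 6.9403e+06 m
da_rev = 2*pi*rho*a^2/BC = 2*pi*2.352e-13*(6.9403e+06)^2/184.1 = 0.386651665 m per revolution
N = H/da_rev = 63822.0000 m / 0.386651665 m = 165063.3007 revolutions
P = 2*pi*sqrt(a^3/mu) = 5754.1157 s
lifetime = N*P = 165063.3007 * 5754.1157 = 9.4979332e+08 s = 10992.9783 days
years = 10992.9783 / 365.25 = 30.0971 years

30.0971 years


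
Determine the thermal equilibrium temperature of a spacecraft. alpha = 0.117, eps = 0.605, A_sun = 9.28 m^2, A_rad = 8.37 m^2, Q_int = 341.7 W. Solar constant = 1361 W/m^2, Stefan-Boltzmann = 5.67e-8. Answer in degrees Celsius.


Numerator = alpha*S*A_sun + Q_int = 0.117*1361*9.28 + 341.7 = 1819.4194 W
Denominator = eps*sigma*A_rad = 0.605*5.67e-8*8.37 = 2.8712029e-07 W/K^4
T^4 = 6.3367842e+09 K^4
T = 282.1417 K = 8.9917 C

8.9917 degrees Celsius


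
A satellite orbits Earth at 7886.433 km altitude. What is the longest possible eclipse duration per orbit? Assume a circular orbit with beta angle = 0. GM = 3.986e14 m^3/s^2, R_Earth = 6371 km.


r = 14257.4330 km
T = 282.3722 min
Eclipse fraction = arcsin(R_E/r)/pi = arcsin(6371.0000/14257.4330)/pi
= arcsin(0.4468546)/pi = 0.1474559
Eclipse duration = 0.1474559 * 282.3722 = 41.6374 min

41.6374 minutes


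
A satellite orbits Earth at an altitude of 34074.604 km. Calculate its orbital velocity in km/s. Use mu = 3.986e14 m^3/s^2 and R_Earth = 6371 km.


r = R_E + alt = 6371.0 + 34074.604 = 40445.6040 km = 4.0445604e+07 m
v = sqrt(mu/r) = sqrt(3.986e14 / 4.0445604e+07) = 3139.3012 m/s = 3.1393 km/s

3.1393 km/s


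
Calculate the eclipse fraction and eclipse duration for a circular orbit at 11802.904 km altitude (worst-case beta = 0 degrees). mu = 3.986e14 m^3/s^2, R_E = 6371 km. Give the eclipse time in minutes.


r = 18173.9040 km
T = 406.3800 min
Eclipse fraction = arcsin(R_E/r)/pi = arcsin(6371.0000/18173.9040)/pi
= arcsin(0.3505576)/pi = 0.1140079
Eclipse duration = 0.1140079 * 406.3800 = 46.3305 min

46.3305 minutes


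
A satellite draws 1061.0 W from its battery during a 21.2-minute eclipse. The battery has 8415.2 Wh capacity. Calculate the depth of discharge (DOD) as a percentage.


E_used = P * t / 60 = 1061.0 * 21.2 / 60 = 374.8867 Wh
DOD = E_used / E_total * 100 = 374.8867 / 8415.2 * 100
DOD = 4.4549 %

4.4549 %


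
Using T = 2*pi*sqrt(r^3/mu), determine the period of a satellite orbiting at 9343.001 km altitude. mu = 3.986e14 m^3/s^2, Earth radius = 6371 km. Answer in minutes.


r = 15714.0010 km = 1.5714001e+07 m
T = 2*pi*sqrt(r^3/mu) = 2*pi*sqrt(3.8802556e+21 / 3.986e14)
T = 19603.8507 s = 326.7308 min

326.7308 minutes


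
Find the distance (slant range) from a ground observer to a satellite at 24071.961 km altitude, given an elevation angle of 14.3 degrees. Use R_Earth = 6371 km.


h = 24071.961 km, el = 14.3 deg
d = -R_E*sin(el) + sqrt((R_E*sin(el))^2 + 2*R_E*h + h^2)
d = -6371.0000*sin(0.2495821) + sqrt((6371.0000*0.246999)^2 + 2*6371.0000*24071.961 + 24071.961^2)
d = 28236.7793 km

28236.7793 km


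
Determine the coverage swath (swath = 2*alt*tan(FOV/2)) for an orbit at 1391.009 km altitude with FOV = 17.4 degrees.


FOV = 17.4 deg = 0.3036873 rad
swath = 2 * alt * tan(FOV/2) = 2 * 1391.009 * tan(0.1518436)
swath = 2 * 1391.009 * 0.1530215
swath = 425.7086 km

425.7086 km


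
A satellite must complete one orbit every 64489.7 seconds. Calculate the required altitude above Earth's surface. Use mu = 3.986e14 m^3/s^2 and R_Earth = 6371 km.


T = 64489.7 s
r = (mu*T^2/(4*pi^2))^(1/3) = (3.986e14 * 64489.7^2 / (4*pi^2))^(1/3)
r = 3.4757838e+07 m = 34757.8382 km
alt = r - R_E = 34757.8382 - 6371 = 28386.8382 km

28386.8382 km


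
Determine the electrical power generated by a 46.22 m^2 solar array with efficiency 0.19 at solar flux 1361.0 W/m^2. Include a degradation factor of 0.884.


P = area * eta * S * degradation
P = 46.22 * 0.19 * 1361.0 * 0.884
P = 10565.5943 W

10565.5943 W


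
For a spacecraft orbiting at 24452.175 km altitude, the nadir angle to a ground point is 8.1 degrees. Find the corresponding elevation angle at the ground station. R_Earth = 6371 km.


r = R_E + alt = 30823.1750 km
Law of sines in the satellite / Earth-center / ground-point triangle:
  sin(nadir)/R_E = sin(90 + el)/r  =>  cos(el) = (r/R_E)*sin(nadir)
cos(el) = (30823.1750 / 6371.0000) * sin(8.1 deg) = 0.6816863
el = arccos(0.6816863) = 47.0244 deg
(Earth-central angle = 90 - nadir - el = 34.8756 deg)

47.0244 degrees


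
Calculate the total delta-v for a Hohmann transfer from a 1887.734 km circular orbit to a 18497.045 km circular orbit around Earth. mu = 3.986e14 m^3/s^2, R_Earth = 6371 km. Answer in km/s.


r1 = 8258.7340 km = 8.258734e+06 m
r2 = 24868.0450 km = 2.4868045e+07 m
dv1 = sqrt(mu/r1)*(sqrt(2*r2/(r1+r2)) - 1) = 1565.2859 m/s
dv2 = sqrt(mu/r2)*(1 - sqrt(2*r1/(r1+r2))) = 1176.5467 m/s
total dv = |dv1| + |dv2| = 1565.2859 + 1176.5467 = 2741.8325 m/s = 2.7418 km/s

2.7418 km/s


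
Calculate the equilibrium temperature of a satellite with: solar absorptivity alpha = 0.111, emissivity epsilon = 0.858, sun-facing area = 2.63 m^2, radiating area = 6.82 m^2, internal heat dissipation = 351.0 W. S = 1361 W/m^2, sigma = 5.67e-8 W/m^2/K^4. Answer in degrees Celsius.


Numerator = alpha*S*A_sun + Q_int = 0.111*1361*2.63 + 351.0 = 748.3167 W
Denominator = eps*sigma*A_rad = 0.858*5.67e-8*6.82 = 3.3178345e-07 W/K^4
T^4 = 2.2554372e+09 K^4
T = 217.9253 K = -55.2247 C

-55.2247 degrees Celsius


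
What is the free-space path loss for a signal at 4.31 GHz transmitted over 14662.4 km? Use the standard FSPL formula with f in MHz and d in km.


f = 4.31 GHz = 4310.0000 MHz
d = 14662.4 km
FSPL = 32.44 + 20*log10(4310.0000) + 20*log10(14662.4)
FSPL = 32.44 + 72.6895 + 83.3241
FSPL = 188.4536 dB

188.4536 dB


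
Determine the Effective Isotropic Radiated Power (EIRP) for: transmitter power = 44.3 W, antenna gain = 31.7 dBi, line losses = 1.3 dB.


Pt = 44.3 W = 16.4640 dBW
EIRP = Pt_dBW + Gt - losses = 16.4640 + 31.7 - 1.3 = 46.8640 dBW

46.8640 dBW


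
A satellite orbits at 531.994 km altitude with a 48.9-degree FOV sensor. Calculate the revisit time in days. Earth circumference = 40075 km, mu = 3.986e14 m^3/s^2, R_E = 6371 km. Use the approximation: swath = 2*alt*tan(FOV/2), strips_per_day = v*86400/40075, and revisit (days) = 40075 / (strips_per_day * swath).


swath = 2*531.994*tan(0.426733) = 483.7664 km
v = sqrt(mu/r) = 7598.8855 m/s = 7.5989 km/s
strips/day = v*86400/40075 = 7.5989*86400/40075 = 16.3829
coverage/day = strips * swath = 16.3829 * 483.7664 = 7925.4838 km
revisit = 40075 / 7925.4838 = 5.0565 days

5.0565 days
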